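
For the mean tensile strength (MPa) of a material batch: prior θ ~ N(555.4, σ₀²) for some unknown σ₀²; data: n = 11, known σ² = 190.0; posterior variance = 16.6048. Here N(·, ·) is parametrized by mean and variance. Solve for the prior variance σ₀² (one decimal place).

σ₀² = 429.4

Posterior precision equals prior precision plus data precision: 1/σ_n² = 1/σ₀² + n/σ².
So 1/σ₀² = 1/16.6048 − 11/190.0 = 0.060224 − 0.057895 = 0.002329.
Hence σ₀² = 1/0.002329 ≈ 429.4.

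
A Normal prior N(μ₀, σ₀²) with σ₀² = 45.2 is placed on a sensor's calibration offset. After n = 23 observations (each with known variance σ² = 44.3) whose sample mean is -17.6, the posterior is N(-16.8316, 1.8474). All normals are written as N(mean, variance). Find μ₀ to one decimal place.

μ₀ = 1.2

With known observation variance, the Normal–Normal posterior has precision τ_n = τ₀ + n/σ² and mean μ_n = (τ₀μ₀ + (n/σ²)x̄)/τ_n.
Here τ₀ = 1/45.2 = 0.022124 and τ_data = 23/44.3 = 0.519187, so τ_n = 0.541311.
Rearranging for μ₀: μ₀ = (μ_n·τ_n − τ_data·x̄)/τ₀ = (-16.8316·0.541311 − 0.519187·-17.6) / 0.022124 = 0.026561/0.022124 ≈ 1.2.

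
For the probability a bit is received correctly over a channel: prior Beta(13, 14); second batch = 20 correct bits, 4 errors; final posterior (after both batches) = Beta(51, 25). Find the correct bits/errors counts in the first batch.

18 correct bits and 7 errors

Because Beta–binomial updating is additive in the counts, the combined data contributed (α_post−α_prior, β_post−β_prior) successes and failures.
Total across both batches: 51−13=38 correct bits, 25−14=11 errors.
Subtract the second batch: 38−20=18 correct bits and 11−4=7 errors.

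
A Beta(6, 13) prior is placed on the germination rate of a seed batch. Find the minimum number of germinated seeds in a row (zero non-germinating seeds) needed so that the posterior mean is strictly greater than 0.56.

k = 11

After k germinated seeds and 0 non-germinating seeds the posterior is Beta(6+k, 13), with mean (6+k)/(6+13+k).
Set (6+k)/(19+k) > 0.56 and solve: k > (0.56·19 − 6)/(1 − 0.56) = 10.545.
The smallest integer exceeding 10.545 is 11.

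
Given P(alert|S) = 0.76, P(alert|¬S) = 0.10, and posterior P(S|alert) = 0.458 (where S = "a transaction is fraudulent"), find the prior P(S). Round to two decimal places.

P(S) = 0.10

Bayes' rule in odds form gives O(S|E) = O(S)·[P(E|S)/P(E|¬S)], hence O(S) = O(S|E)/LR.
Posterior odds = 0.458/(1−0.458) = 0.8450. LR = 0.76/0.10 = 7.6000.
Prior odds = 0.8450/7.6000 = 0.1112, so P(S) = 0.1112/(1+0.1112) ≈ 0.10.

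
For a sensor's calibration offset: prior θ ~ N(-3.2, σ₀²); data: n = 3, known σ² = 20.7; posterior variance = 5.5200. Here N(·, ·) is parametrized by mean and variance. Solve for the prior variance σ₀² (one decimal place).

σ₀² = 27.6

For the Normal–Normal model with known σ², precisions add: τ_n = τ₀ + n/σ².
So 1/σ₀² = 1/5.5200 − 3/20.7 = 0.181159 − 0.144928 = 0.036231.
Hence σ₀² = 1/0.036231 ≈ 27.6.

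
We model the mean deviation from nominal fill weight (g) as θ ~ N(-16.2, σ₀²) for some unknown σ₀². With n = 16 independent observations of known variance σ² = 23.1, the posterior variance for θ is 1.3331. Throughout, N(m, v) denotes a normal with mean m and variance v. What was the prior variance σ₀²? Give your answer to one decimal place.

σ₀² = 17.4

Posterior precision equals prior precision plus data precision: 1/σ_n² = 1/σ₀² + n/σ².
So 1/σ₀² = 1/1.3331 − 16/23.1 = 0.750131 − 0.692641 = 0.057490.
Hence σ₀² = 1/0.057490 ≈ 17.4.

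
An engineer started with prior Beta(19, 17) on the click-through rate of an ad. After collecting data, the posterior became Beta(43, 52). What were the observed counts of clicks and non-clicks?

Under Beta–binomial conjugacy the posterior parameters are (α+s, β+f).
Match parameters: s=43−19=24, f=52−17=35.

24 clicks and 35 non-clicks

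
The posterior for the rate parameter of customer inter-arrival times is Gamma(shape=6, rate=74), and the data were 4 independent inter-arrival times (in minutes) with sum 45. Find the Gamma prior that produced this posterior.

For an exponential likelihood with a Gamma(α, β) prior on the rate, n observations with total T give posterior Gamma(α+n, β+T).
So α = 6 − 4 = 2 and β = 74 − 45 = 29.

Gamma(shape=2, rate=29)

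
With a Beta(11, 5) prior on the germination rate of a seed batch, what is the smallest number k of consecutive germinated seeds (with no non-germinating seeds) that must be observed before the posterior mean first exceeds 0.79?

k = 8

After k germinated seeds and 0 non-germinating seeds the posterior is Beta(11+k, 5), with mean (11+k)/(11+5+k).
Set (11+k)/(16+k) > 0.79 and solve: k > (0.79·16 − 11)/(1 − 0.79) = 7.810.
The smallest integer exceeding 7.810 is 8, and checking k=8: (19)/(24) = 0.7917 > 0.79.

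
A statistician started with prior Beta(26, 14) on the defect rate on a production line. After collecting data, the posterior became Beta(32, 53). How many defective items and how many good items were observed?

Beta is conjugate to the binomial likelihood: posterior = Beta(α+s, β+f).
Match parameters: s=32−26=6, f=53−14=39.

6 defective items and 39 good items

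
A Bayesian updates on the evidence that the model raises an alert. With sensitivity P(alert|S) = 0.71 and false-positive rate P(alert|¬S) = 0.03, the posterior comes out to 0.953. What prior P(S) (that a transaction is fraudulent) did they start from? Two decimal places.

P(S) = 0.46

Bayes' rule in odds form gives O(S|E) = O(S)·[P(E|S)/P(E|¬S)], hence O(S) = O(S|E)/LR.
Posterior odds = 0.953/(1−0.953) = 20.2766. LR = 0.71/0.03 = 23.6667.
Prior odds = 20.2766/23.6667 = 0.8568, so P(S) = 0.8568/(1+0.8568) ≈ 0.46.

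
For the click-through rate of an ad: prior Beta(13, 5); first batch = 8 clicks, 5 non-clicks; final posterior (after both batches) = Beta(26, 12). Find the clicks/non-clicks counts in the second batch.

5 clicks and 2 non-clicks

Because Beta–binomial updating is additive in the counts, the combined data contributed (α_post−α_prior, β_post−β_prior) successes and failures.
Total across both batches: 26−13=13 clicks, 12−5=7 non-clicks.
Subtract the first batch: 13−8=5 clicks and 7−5=2 non-clicks.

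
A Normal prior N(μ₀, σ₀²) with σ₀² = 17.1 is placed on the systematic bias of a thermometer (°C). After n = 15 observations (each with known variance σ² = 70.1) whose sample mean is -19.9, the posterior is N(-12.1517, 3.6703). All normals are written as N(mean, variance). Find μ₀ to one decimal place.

The posterior mean is a precision-weighted average: μ_n = (τ₀μ₀ + τ_data·x̄)/(τ₀+τ_data), with τ₀=1/σ₀² and τ_data=n/σ².
Here τ₀ = 1/17.1 = 0.058480 and τ_data = 15/70.1 = 0.213980, so τ_n = 0.272460.
Rearranging for μ₀: μ₀ = (μ_n·τ_n − τ_data·x̄)/τ₀ = (-12.1517·0.272460 − 0.213980·-19.9) / 0.058480 = 0.947350/0.058480 ≈ 16.2.

μ₀ = 16.2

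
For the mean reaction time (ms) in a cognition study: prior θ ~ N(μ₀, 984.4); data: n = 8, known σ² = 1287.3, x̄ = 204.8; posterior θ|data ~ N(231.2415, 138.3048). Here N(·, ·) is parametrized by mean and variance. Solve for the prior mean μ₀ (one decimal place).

With known observation variance, the Normal–Normal posterior has precision τ_n = τ₀ + n/σ² and mean μ_n = (τ₀μ₀ + (n/σ²)x̄)/τ_n.
Here τ₀ = 1/984.4 = 0.001016 and τ_data = 8/1287.3 = 0.006215, so τ_n = 0.007231.
Rearranging for μ₀: μ₀ = (μ_n·τ_n − τ_data·x̄)/τ₀ = (231.2415·0.007231 − 0.006215·204.8) / 0.001016 = 0.399275/0.001016 ≈ 393.0.

μ₀ = 393.0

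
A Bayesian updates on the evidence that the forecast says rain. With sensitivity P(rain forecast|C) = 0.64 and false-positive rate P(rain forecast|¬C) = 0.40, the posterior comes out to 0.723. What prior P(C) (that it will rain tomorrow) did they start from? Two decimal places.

Bayes' rule in odds form gives O(C|E) = O(C)·[P(E|C)/P(E|¬C)], hence O(C) = O(C|E)/LR.
Posterior odds = 0.723/(1−0.723) = 2.6101. LR = 0.64/0.40 = 1.6000.
Prior odds = 2.6101/1.6000 = 1.6313, so P(C) = 1.6313/(1+1.6313) ≈ 0.62.

P(C) = 0.62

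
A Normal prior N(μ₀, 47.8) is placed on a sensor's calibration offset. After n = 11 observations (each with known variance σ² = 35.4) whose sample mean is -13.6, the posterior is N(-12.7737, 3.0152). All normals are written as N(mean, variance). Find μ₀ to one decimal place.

With known observation variance, the Normal–Normal posterior has precision τ_n = τ₀ + n/σ² and mean μ_n = (τ₀μ₀ + (n/σ²)x̄)/τ_n.
Here τ₀ = 1/47.8 = 0.020921 and τ_data = 11/35.4 = 0.310734, so τ_n = 0.331655.
Rearranging for μ₀: μ₀ = (μ_n·τ_n − τ_data·x̄)/τ₀ = (-12.7737·0.331655 − 0.310734·-13.6) / 0.020921 = -0.010479/0.020921 ≈ -0.5.

μ₀ = -0.5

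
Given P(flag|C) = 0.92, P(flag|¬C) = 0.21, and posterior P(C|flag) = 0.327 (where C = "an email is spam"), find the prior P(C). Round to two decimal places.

P(C) = 0.10

In odds form, posterior odds = prior odds × likelihood ratio, so prior odds = posterior odds ÷ LR.
Posterior odds = 0.327/(1−0.327) = 0.4859. LR = 0.92/0.21 = 4.3810.
Prior odds = 0.4859/4.3810 = 0.1109, so P(C) = 0.1109/(1+0.1109) ≈ 0.10.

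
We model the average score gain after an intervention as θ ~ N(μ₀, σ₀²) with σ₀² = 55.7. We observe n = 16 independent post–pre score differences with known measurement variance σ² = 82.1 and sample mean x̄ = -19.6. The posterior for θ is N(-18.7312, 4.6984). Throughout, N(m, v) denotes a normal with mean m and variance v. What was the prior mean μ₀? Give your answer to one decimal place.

With known observation variance, the Normal–Normal posterior has precision τ_n = τ₀ + n/σ² and mean μ_n = (τ₀μ₀ + (n/σ²)x̄)/τ_n.
Here τ₀ = 1/55.7 = 0.017953 and τ_data = 16/82.1 = 0.194884, so τ_n = 0.212837.
Rearranging for μ₀: μ₀ = (μ_n·τ_n − τ_data·x̄)/τ₀ = (-18.7312·0.212837 − 0.194884·-19.6) / 0.017953 = -0.166966/0.017953 ≈ -9.3.

μ₀ = -9.3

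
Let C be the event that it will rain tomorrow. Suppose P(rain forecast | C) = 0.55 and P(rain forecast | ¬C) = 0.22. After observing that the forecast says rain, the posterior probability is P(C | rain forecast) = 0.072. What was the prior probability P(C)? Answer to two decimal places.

In odds form, posterior odds = prior odds × likelihood ratio, so prior odds = posterior odds ÷ LR.
Posterior odds = 0.072/(1−0.072) = 0.0776. LR = 0.55/0.22 = 2.5000.
Prior odds = 0.0776/2.5000 = 0.0310, so P(C) = 0.0310/(1+0.0310) ≈ 0.03.

P(C) = 0.03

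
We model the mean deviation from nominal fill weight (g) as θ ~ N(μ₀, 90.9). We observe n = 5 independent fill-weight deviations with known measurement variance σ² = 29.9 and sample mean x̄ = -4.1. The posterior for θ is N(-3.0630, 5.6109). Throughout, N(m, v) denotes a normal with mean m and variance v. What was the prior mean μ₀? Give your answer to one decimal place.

μ₀ = 12.7

The posterior mean is a precision-weighted average: μ_n = (τ₀μ₀ + τ_data·x̄)/(τ₀+τ_data), with τ₀=1/σ₀² and τ_data=n/σ².
Here τ₀ = 1/90.9 = 0.011001 and τ_data = 5/29.9 = 0.167224, so τ_n = 0.178225.
Rearranging for μ₀: μ₀ = (μ_n·τ_n − τ_data·x̄)/τ₀ = (-3.0630·0.178225 − 0.167224·-4.1) / 0.011001 = 0.139715/0.011001 ≈ 12.7.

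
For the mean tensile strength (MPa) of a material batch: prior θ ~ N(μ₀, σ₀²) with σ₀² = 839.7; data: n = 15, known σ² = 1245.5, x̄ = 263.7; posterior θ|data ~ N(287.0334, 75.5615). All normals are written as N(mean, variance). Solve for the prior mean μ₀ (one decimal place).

The posterior mean is a precision-weighted average: μ_n = (τ₀μ₀ + τ_data·x̄)/(τ₀+τ_data), with τ₀=1/σ₀² and τ_data=n/σ².
Here τ₀ = 1/839.7 = 0.001191 and τ_data = 15/1245.5 = 0.012043, so τ_n = 0.013234.
Rearranging for μ₀: μ₀ = (μ_n·τ_n − τ_data·x̄)/τ₀ = (287.0334·0.013234 − 0.012043·263.7) / 0.001191 = 0.622861/0.001191 ≈ 523.0.

μ₀ = 523.0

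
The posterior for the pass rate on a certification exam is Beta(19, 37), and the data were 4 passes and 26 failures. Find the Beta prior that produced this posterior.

Beta is conjugate to the binomial likelihood: posterior = Beta(a+s, b+f).
So a = 19 − 4 = 15 and b = 37 − 26 = 11.

Beta(15, 11)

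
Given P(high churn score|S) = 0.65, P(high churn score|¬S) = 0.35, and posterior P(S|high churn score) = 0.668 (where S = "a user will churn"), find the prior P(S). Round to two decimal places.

In odds form, posterior odds = prior odds × likelihood ratio, so prior odds = posterior odds ÷ LR.
Posterior odds = 0.668/(1−0.668) = 2.0120. LR = 0.65/0.35 = 1.8571.
Prior odds = 2.0120/1.8571 = 1.0834, so P(S) = 1.0834/(1+1.0834) ≈ 0.52.

P(S) = 0.52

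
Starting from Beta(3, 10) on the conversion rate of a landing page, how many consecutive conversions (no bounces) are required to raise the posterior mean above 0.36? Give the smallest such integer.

k = 3

After k conversions and 0 bounces the posterior is Beta(3+k, 10), with mean (3+k)/(3+10+k).
Set (3+k)/(13+k) > 0.36 and solve: k > (0.36·13 − 3)/(1 − 0.36) = 2.625.
The smallest integer exceeding 2.625 is 3, and checking k=3: (6)/(16) = 0.3750 > 0.36.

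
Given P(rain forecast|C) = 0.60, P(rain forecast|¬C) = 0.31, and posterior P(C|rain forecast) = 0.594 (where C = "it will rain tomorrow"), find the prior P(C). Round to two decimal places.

In odds form, posterior odds = prior odds × likelihood ratio, so prior odds = posterior odds ÷ LR.
Posterior odds = 0.594/(1−0.594) = 1.4631. LR = 0.60/0.31 = 1.9355.
Prior odds = 1.4631/1.9355 = 0.7559, so P(C) = 0.7559/(1+0.7559) ≈ 0.43.

P(C) = 0.43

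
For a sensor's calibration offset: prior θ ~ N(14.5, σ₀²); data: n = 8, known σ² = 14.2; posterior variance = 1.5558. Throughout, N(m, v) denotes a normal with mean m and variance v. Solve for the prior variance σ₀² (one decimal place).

σ₀² = 12.6

For the Normal–Normal model with known σ², precisions add: τ_n = τ₀ + n/σ².
So 1/σ₀² = 1/1.5558 − 8/14.2 = 0.642756 − 0.563380 = 0.079376.
Hence σ₀² = 1/0.079376 ≈ 12.6.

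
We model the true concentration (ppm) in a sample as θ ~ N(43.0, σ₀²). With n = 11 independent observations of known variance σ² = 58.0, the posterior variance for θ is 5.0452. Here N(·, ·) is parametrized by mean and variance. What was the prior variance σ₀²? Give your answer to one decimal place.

For the Normal–Normal model with known σ², precisions add: τ_n = τ₀ + n/σ².
So 1/σ₀² = 1/5.0452 − 11/58.0 = 0.198208 − 0.189655 = 0.008553.
Hence σ₀² = 1/0.008553 ≈ 116.9.

σ₀² = 116.9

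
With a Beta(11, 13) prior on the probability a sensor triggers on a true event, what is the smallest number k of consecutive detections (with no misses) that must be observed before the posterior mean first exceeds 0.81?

k = 45

After k detections and 0 misses the posterior is Beta(11+k, 13), with mean (11+k)/(11+13+k).
Set (11+k)/(24+k) > 0.81 and solve: k > (0.81·24 − 11)/(1 − 0.81) = 44.421.
The smallest integer exceeding 44.421 is 45.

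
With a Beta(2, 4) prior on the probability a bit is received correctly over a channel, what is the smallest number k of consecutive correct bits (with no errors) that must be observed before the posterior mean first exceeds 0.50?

k = 3

After k correct bits and 0 errors the posterior is Beta(2+k, 4), with mean (2+k)/(2+4+k).
Set (2+k)/(6+k) > 0.50 and solve: k > (0.50·6 − 2)/(1 − 0.50) = 2.000.
The smallest integer exceeding 2.000 is 3, and checking k=3: (5)/(9) = 0.5556 > 0.50.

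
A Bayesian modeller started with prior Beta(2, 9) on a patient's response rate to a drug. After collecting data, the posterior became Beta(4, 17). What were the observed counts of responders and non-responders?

2 responders and 8 non-responders

A Beta(α, β) prior with s successes and f failures in binomial data gives a Beta(α+s, β+f) posterior.
So s = 4 − 2 = 2 and f = 17 − 9 = 8.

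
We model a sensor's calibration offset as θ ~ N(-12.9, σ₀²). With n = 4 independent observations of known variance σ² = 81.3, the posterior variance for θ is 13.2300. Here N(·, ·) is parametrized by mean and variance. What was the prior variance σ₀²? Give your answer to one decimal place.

σ₀² = 37.9

For the Normal–Normal model with known σ², precisions add: τ_n = τ₀ + n/σ².
So 1/σ₀² = 1/13.2300 − 4/81.3 = 0.075586 − 0.049200 = 0.026386.
Hence σ₀² = 1/0.026386 ≈ 37.9.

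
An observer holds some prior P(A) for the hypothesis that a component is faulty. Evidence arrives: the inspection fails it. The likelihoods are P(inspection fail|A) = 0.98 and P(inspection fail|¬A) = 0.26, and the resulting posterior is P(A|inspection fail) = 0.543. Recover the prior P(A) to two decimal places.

P(A) = 0.24

In odds form, posterior odds = prior odds × likelihood ratio, so prior odds = posterior odds ÷ LR.
Posterior odds = 0.543/(1−0.543) = 1.1882. LR = 0.98/0.26 = 3.7692.
Prior odds = 1.1882/3.7692 = 0.3152, so P(A) = 0.3152/(1+0.3152) ≈ 0.24.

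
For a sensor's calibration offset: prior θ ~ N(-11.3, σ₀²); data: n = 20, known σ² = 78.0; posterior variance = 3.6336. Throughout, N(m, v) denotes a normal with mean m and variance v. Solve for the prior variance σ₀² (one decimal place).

σ₀² = 53.2

Posterior precision equals prior precision plus data precision: 1/σ_n² = 1/σ₀² + n/σ².
So 1/σ₀² = 1/3.6336 − 20/78.0 = 0.275209 − 0.256410 = 0.018799.
Hence σ₀² = 1/0.018799 ≈ 53.2.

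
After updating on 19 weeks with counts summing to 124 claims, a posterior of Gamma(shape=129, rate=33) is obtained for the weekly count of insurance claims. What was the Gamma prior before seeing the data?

Gamma(shape=5, rate=14)

A Gamma(α, β) prior (rate parametrization) on a Poisson rate with n observations summing to S gives posterior Gamma(α+S, β+n).
So α = 129 − 124 = 5 and β = 33 − 19 = 14.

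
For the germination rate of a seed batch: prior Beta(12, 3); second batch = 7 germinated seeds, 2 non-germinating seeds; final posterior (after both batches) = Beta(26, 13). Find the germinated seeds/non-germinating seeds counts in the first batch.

Sequential conjugate updates are equivalent to a single update on the pooled data, so total successes = posterior α − prior α and total failures = posterior β − prior β.
Total across both batches: 26−12=14 germinated seeds, 13−3=10 non-germinating seeds.
Subtract the second batch: 14−7=7 germinated seeds and 10−2=8 non-germinating seeds.

7 germinated seeds and 8 non-germinating seeds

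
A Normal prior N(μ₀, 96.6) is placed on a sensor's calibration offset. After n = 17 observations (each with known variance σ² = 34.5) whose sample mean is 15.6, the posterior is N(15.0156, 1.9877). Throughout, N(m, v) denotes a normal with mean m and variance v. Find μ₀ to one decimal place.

The posterior mean is a precision-weighted average: μ_n = (τ₀μ₀ + τ_data·x̄)/(τ₀+τ_data), with τ₀=1/σ₀² and τ_data=n/σ².
Here τ₀ = 1/96.6 = 0.010352 and τ_data = 17/34.5 = 0.492754, so τ_n = 0.503106.
Rearranging for μ₀: μ₀ = (μ_n·τ_n − τ_data·x̄)/τ₀ = (15.0156·0.503106 − 0.492754·15.6) / 0.010352 = -0.132524/0.010352 ≈ -12.8.

μ₀ = -12.8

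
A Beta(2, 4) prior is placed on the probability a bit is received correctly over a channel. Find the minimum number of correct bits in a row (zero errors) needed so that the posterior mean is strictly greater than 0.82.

After k correct bits and 0 errors the posterior is Beta(2+k, 4), with mean (2+k)/(2+4+k).
Set (2+k)/(6+k) > 0.82 and solve: k > (0.82·6 − 2)/(1 − 0.82) = 16.222.
The smallest integer exceeding 16.222 is 17, and checking k=17: (19)/(23) = 0.8261 > 0.82.

k = 17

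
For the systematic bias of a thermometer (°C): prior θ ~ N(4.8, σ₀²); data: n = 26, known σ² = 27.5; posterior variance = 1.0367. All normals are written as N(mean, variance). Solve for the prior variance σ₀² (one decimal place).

σ₀² = 52.2

For the Normal–Normal model with known σ², precisions add: τ_n = τ₀ + n/σ².
So 1/σ₀² = 1/1.0367 − 26/27.5 = 0.964599 − 0.945455 = 0.019144.
Hence σ₀² = 1/0.019144 ≈ 52.2.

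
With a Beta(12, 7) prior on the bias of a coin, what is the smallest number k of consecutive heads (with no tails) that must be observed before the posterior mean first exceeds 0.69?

k = 4

After k heads and 0 tails the posterior is Beta(12+k, 7), with mean (12+k)/(12+7+k).
Set (12+k)/(19+k) > 0.69 and solve: k > (0.69·19 − 12)/(1 − 0.69) = 3.581.
The smallest integer exceeding 3.581 is 4.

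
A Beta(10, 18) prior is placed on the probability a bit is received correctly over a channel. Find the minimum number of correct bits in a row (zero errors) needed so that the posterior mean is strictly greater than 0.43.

After k correct bits and 0 errors the posterior is Beta(10+k, 18), with mean (10+k)/(10+18+k).
Set (10+k)/(28+k) > 0.43 and solve: k > (0.43·28 − 10)/(1 − 0.43) = 3.579.
The smallest integer exceeding 3.579 is 4.

k = 4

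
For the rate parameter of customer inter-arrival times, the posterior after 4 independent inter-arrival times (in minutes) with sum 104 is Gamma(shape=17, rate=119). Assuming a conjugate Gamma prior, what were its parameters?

For an exponential likelihood with a Gamma(α, β) prior on the rate, n observations with total T give posterior Gamma(α+n, β+T).
So α = 17 − 4 = 13 and β = 119 − 104 = 15.

Gamma(shape=13, rate=15)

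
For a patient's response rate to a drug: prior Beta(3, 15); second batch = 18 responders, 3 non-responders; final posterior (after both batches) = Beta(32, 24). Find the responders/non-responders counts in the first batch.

Sequential conjugate updates are equivalent to a single update on the pooled data, so total successes = posterior α − prior α and total failures = posterior β − prior β.
Total across both batches: 32−3=29 responders, 24−15=9 non-responders.
Subtract the second batch: 29−18=11 responders and 9−3=6 non-responders.

11 responders and 6 non-responders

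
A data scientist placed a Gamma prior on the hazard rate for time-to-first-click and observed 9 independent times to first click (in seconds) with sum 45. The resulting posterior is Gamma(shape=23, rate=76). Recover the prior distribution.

Gamma–exponential conjugacy: posterior shape = α + n, posterior rate = β + Σtᵢ.
So α = 23 − 9 = 14 and β = 76 − 45 = 31.

Gamma(shape=14, rate=31)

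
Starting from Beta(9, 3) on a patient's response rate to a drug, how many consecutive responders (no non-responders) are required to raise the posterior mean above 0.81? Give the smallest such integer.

k = 4

After k responders and 0 non-responders the posterior is Beta(9+k, 3), with mean (9+k)/(9+3+k).
Set (9+k)/(12+k) > 0.81 and solve: k > (0.81·12 − 9)/(1 − 0.81) = 3.789.
The smallest integer exceeding 3.789 is 4.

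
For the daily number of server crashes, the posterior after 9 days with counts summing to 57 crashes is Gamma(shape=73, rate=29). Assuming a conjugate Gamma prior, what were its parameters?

Gamma(shape=16, rate=20)

A Gamma(α, β) prior (rate parametrization) on a Poisson rate with n observations summing to S gives posterior Gamma(α+S, β+n).
So α = 73 − 57 = 16 and β = 29 − 9 = 20.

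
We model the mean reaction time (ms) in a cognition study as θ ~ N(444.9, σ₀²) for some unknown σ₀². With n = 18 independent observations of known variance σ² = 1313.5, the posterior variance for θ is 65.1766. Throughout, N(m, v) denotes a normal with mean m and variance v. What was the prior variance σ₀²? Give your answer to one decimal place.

σ₀² = 610.1

Posterior precision equals prior precision plus data precision: 1/σ_n² = 1/σ₀² + n/σ².
So 1/σ₀² = 1/65.1766 − 18/1313.5 = 0.015343 − 0.013704 = 0.001639.
Hence σ₀² = 1/0.001639 ≈ 610.1.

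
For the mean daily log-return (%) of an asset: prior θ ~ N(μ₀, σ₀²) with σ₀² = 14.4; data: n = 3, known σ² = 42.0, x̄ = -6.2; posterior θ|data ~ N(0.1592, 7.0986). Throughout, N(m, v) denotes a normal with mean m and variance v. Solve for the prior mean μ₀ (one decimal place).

μ₀ = 6.7

With known observation variance, the Normal–Normal posterior has precision τ_n = τ₀ + n/σ² and mean μ_n = (τ₀μ₀ + (n/σ²)x̄)/τ_n.
Here τ₀ = 1/14.4 = 0.069444 and τ_data = 3/42.0 = 0.071429, so τ_n = 0.140873.
Rearranging for μ₀: μ₀ = (μ_n·τ_n − τ_data·x̄)/τ₀ = (0.1592·0.140873 − 0.071429·-6.2) / 0.069444 = 0.465287/0.069444 ≈ 6.7.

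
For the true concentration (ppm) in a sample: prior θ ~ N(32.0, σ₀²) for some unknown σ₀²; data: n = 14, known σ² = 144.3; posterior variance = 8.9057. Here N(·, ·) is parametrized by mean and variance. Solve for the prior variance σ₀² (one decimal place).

For the Normal–Normal model with known σ², precisions add: τ_n = τ₀ + n/σ².
So 1/σ₀² = 1/8.9057 − 14/144.3 = 0.112288 − 0.097020 = 0.015268.
Hence σ₀² = 1/0.015268 ≈ 65.5.

σ₀² = 65.5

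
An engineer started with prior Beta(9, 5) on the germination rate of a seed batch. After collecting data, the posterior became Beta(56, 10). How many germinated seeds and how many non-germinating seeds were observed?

A Beta(α, β) prior with s successes and f failures in binomial data gives a Beta(α+s, β+f) posterior.
Match parameters: s=56−9=47, f=10−5=5.

47 germinated seeds and 5 non-germinating seeds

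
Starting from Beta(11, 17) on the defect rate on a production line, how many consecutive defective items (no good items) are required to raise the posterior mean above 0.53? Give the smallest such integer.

k = 9

After k defective items and 0 good items the posterior is Beta(11+k, 17), with mean (11+k)/(11+17+k).
Set (11+k)/(28+k) > 0.53 and solve: k > (0.53·28 − 11)/(1 − 0.53) = 8.170.
The smallest integer exceeding 8.170 is 9, and checking k=9: (20)/(37) = 0.5405 > 0.53.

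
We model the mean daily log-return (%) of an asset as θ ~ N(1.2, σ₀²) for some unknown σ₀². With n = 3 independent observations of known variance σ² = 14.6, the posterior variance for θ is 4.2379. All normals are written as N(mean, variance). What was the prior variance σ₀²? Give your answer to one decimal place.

σ₀² = 32.8

For the Normal–Normal model with known σ², precisions add: τ_n = τ₀ + n/σ².
So 1/σ₀² = 1/4.2379 − 3/14.6 = 0.235966 − 0.205479 = 0.030487.
Hence σ₀² = 1/0.030487 ≈ 32.8.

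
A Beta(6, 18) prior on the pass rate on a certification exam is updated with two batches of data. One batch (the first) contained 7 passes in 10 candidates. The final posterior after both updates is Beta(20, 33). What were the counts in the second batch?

7 passes and 12 failures

Because Beta–binomial updating is additive in the counts, the combined data contributed (α_post−α_prior, β_post−β_prior) successes and failures.
Total across both batches: 20−6=14 passes, 33−18=15 failures.
Subtract the first batch: 14−7=7 passes and 15−3=12 failures.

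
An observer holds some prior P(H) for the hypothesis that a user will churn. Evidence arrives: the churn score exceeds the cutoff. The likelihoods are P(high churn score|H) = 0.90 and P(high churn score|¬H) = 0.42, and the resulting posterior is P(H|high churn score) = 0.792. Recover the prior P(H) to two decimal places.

P(H) = 0.64

Bayes' rule in odds form gives O(H|E) = O(H)·[P(E|H)/P(E|¬H)], hence O(H) = O(H|E)/LR.
Posterior odds = 0.792/(1−0.792) = 3.8077. LR = 0.90/0.42 = 2.1429.
Prior odds = 3.8077/2.1429 = 1.7769, so P(H) = 1.7769/(1+1.7769) ≈ 0.64.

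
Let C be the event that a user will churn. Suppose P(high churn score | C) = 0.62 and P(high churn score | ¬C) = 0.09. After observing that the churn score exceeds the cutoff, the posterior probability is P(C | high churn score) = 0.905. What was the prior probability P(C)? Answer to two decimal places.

In odds form, posterior odds = prior odds × likelihood ratio, so prior odds = posterior odds ÷ LR.
Posterior odds = 0.905/(1−0.905) = 9.5263. LR = 0.62/0.09 = 6.8889.
Prior odds = 9.5263/6.8889 = 1.3828, so P(C) = 1.3828/(1+1.3828) ≈ 0.58.

P(C) = 0.58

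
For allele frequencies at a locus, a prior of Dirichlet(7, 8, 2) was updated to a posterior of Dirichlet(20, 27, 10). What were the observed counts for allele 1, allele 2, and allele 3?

counts (13, 19, 8)

For a Dirichlet(α) prior with multinomial counts c, the posterior is Dirichlet(α + c) componentwise.
Counts are posterior − prior componentwise: 20−7=13, 27−8=19, 10−2=8.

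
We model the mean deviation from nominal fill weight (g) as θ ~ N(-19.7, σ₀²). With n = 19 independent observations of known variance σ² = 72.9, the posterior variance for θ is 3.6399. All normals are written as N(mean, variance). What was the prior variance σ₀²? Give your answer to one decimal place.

σ₀² = 70.9

Posterior precision equals prior precision plus data precision: 1/σ_n² = 1/σ₀² + n/σ².
So 1/σ₀² = 1/3.6399 − 19/72.9 = 0.274733 − 0.260631 = 0.014102.
Hence σ₀² = 1/0.014102 ≈ 70.9.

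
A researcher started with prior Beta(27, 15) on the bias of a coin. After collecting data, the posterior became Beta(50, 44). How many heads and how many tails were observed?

23 heads and 29 tails

Under Beta–binomial conjugacy the posterior parameters are (a+s, b+f).
Match parameters: s=50−27=23, f=44−15=29.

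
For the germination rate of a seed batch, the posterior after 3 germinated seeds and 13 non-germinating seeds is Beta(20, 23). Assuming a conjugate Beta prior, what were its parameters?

Beta is conjugate to the binomial likelihood: posterior = Beta(α+s, β+f).
So α = 20 − 3 = 17 and β = 23 − 13 = 10.

Beta(17, 10)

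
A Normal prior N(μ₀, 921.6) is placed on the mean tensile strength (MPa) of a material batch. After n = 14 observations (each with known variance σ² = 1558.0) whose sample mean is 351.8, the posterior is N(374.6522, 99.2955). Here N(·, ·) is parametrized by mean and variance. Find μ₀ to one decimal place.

μ₀ = 563.9

With known observation variance, the Normal–Normal posterior has precision τ_n = τ₀ + n/σ² and mean μ_n = (τ₀μ₀ + (n/σ²)x̄)/τ_n.
Here τ₀ = 1/921.6 = 0.001085 and τ_data = 14/1558.0 = 0.008986, so τ_n = 0.010071.
Rearranging for μ₀: μ₀ = (μ_n·τ_n − τ_data·x̄)/τ₀ = (374.6522·0.010071 − 0.008986·351.8) / 0.001085 = 0.611848/0.001085 ≈ 563.9.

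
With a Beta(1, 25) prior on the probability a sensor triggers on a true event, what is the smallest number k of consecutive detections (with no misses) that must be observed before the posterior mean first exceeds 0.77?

k = 83

After k detections and 0 misses the posterior is Beta(1+k, 25), with mean (1+k)/(1+25+k).
Set (1+k)/(26+k) > 0.77 and solve: k > (0.77·26 − 1)/(1 − 0.77) = 82.696.
The smallest integer exceeding 82.696 is 83, and checking k=83: (84)/(109) = 0.7706 > 0.77.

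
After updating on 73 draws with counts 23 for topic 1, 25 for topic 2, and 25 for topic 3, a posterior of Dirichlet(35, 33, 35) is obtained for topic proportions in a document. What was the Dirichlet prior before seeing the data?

Dirichlet(12, 8, 10)

For a Dirichlet(α) prior with multinomial counts c, the posterior is Dirichlet(α + c) componentwise.
Subtract each count from the matching posterior parameter: 35−23=12, 33−25=8, 35−25=10.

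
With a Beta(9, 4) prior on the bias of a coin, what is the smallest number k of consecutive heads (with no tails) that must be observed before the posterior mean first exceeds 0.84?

After k heads and 0 tails the posterior is Beta(9+k, 4), with mean (9+k)/(9+4+k).
Set (9+k)/(13+k) > 0.84 and solve: k > (0.84·13 − 9)/(1 − 0.84) = 12.000.
The smallest integer exceeding 12.000 is 13.

k = 13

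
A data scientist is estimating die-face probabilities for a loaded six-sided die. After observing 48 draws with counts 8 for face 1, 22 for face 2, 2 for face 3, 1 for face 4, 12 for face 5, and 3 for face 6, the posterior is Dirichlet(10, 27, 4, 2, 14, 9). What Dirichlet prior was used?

Dirichlet(2, 5, 2, 1, 2, 6)

For a Dirichlet(α) prior with multinomial counts c, the posterior is Dirichlet(α + c) componentwise.
Subtract each count from the matching posterior parameter: 10−8=2, 27−22=5, 4−2=2, 2−1=1, 14−12=2, 9−3=6.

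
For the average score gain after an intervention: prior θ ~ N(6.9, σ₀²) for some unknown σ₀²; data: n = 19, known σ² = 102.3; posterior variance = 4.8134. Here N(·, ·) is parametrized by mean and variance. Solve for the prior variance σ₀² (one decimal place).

σ₀² = 45.4

Posterior precision equals prior precision plus data precision: 1/σ_n² = 1/σ₀² + n/σ².
So 1/σ₀² = 1/4.8134 − 19/102.3 = 0.207753 − 0.185728 = 0.022025.
Hence σ₀² = 1/0.022025 ≈ 45.4.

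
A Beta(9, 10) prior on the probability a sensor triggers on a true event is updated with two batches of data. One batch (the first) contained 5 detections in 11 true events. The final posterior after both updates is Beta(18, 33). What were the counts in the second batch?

Sequential conjugate updates are equivalent to a single update on the pooled data, so total successes = posterior α − prior α and total failures = posterior β − prior β.
Total across both batches: 18−9=9 detections, 33−10=23 misses.
Subtract the first batch: 9−5=4 detections and 23−6=17 misses.

4 detections and 17 misses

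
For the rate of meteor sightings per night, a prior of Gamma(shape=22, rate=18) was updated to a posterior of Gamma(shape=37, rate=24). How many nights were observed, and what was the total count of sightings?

Gamma–Poisson conjugacy: posterior shape = α + Σxᵢ, posterior rate = β + n.
Matching: Σxᵢ = 37 − 22 = 15 and n = 24 − 18 = 6.

n = 6 nights with total 15 sightings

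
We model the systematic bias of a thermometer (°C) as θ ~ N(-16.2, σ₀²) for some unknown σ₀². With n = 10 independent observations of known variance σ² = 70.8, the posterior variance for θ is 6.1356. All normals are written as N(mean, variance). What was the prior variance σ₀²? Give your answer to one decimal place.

σ₀² = 46.0

For the Normal–Normal model with known σ², precisions add: τ_n = τ₀ + n/σ².
So 1/σ₀² = 1/6.1356 − 10/70.8 = 0.162983 − 0.141243 = 0.021740.
Hence σ₀² = 1/0.021740 ≈ 46.0.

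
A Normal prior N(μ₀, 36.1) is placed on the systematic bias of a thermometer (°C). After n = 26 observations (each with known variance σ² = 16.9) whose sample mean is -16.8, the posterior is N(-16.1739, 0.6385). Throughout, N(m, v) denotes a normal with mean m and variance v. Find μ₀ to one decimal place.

μ₀ = 18.6

The posterior mean is a precision-weighted average: μ_n = (τ₀μ₀ + τ_data·x̄)/(τ₀+τ_data), with τ₀=1/σ₀² and τ_data=n/σ².
Here τ₀ = 1/36.1 = 0.027701 and τ_data = 26/16.9 = 1.538462, so τ_n = 1.566163.
Rearranging for μ₀: μ₀ = (μ_n·τ_n − τ_data·x̄)/τ₀ = (-16.1739·1.566163 − 1.538462·-16.8) / 0.027701 = 0.515198/0.027701 ≈ 18.6.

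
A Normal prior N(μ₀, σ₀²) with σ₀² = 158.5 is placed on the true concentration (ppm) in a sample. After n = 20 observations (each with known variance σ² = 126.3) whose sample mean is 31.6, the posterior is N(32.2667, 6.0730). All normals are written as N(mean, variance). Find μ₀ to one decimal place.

μ₀ = 49.0

The posterior mean is a precision-weighted average: μ_n = (τ₀μ₀ + τ_data·x̄)/(τ₀+τ_data), with τ₀=1/σ₀² and τ_data=n/σ².
Here τ₀ = 1/158.5 = 0.006309 and τ_data = 20/126.3 = 0.158353, so τ_n = 0.164662.
Rearranging for μ₀: μ₀ = (μ_n·τ_n − τ_data·x̄)/τ₀ = (32.2667·0.164662 − 0.158353·31.6) / 0.006309 = 0.309145/0.006309 ≈ 49.0.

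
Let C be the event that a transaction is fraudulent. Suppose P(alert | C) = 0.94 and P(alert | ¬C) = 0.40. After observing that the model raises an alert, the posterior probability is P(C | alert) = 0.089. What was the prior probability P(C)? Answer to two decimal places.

In odds form, posterior odds = prior odds × likelihood ratio, so prior odds = posterior odds ÷ LR.
Posterior odds = 0.089/(1−0.089) = 0.0977. LR = 0.94/0.40 = 2.3500.
Prior odds = 0.0977/2.3500 = 0.0416, so P(C) = 0.0416/(1+0.0416) ≈ 0.04.

P(C) = 0.04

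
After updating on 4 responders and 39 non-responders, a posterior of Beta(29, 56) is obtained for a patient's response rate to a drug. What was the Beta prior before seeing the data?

Beta(25, 17)

Under Beta–binomial conjugacy the posterior parameters are (a+s, b+f).
Subtract the data counts: 29−4=25, 56−39=17.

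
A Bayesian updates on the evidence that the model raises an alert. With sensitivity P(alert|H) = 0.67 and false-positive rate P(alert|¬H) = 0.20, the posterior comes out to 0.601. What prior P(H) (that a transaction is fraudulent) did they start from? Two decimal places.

P(H) = 0.31

In odds form, posterior odds = prior odds × likelihood ratio, so prior odds = posterior odds ÷ LR.
Posterior odds = 0.601/(1−0.601) = 1.5063. LR = 0.67/0.20 = 3.3500.
Prior odds = 1.5063/3.3500 = 0.4496, so P(H) = 0.4496/(1+0.4496) ≈ 0.31.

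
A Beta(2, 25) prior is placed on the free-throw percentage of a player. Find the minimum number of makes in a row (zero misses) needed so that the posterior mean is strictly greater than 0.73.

k = 66

After k makes and 0 misses the posterior is Beta(2+k, 25), with mean (2+k)/(2+25+k).
Set (2+k)/(27+k) > 0.73 and solve: k > (0.73·27 − 2)/(1 − 0.73) = 65.593.
The smallest integer exceeding 65.593 is 66.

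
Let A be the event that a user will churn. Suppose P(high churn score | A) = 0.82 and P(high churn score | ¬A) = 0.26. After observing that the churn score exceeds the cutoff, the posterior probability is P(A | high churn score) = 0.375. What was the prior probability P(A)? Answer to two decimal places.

P(A) = 0.16

Bayes' rule in odds form gives O(A|E) = O(A)·[P(E|A)/P(E|¬A)], hence O(A) = O(A|E)/LR.
Posterior odds = 0.375/(1−0.375) = 0.6000. LR = 0.82/0.26 = 3.1538.
Prior odds = 0.6000/3.1538 = 0.1902, so P(A) = 0.1902/(1+0.1902) ≈ 0.16.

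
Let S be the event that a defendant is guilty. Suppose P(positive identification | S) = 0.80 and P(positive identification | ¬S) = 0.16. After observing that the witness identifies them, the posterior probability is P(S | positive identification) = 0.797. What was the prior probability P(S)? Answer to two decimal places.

P(S) = 0.44

In odds form, posterior odds = prior odds × likelihood ratio, so prior odds = posterior odds ÷ LR.
Posterior odds = 0.797/(1−0.797) = 3.9261. LR = 0.80/0.16 = 5.0000.
Prior odds = 3.9261/5.0000 = 0.7852, so P(S) = 0.7852/(1+0.7852) ≈ 0.44.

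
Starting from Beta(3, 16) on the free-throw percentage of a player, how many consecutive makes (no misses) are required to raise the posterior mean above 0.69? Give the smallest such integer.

k = 33

After k makes and 0 misses the posterior is Beta(3+k, 16), with mean (3+k)/(3+16+k).
Set (3+k)/(19+k) > 0.69 and solve: k > (0.69·19 − 3)/(1 − 0.69) = 32.613.
The smallest integer exceeding 32.613 is 33, and checking k=33: (36)/(52) = 0.6923 > 0.69.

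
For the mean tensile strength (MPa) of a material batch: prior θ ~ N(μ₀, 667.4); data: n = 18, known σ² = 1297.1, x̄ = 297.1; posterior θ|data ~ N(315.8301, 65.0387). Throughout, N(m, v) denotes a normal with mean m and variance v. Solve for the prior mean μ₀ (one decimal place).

μ₀ = 489.3

The posterior mean is a precision-weighted average: μ_n = (τ₀μ₀ + τ_data·x̄)/(τ₀+τ_data), with τ₀=1/σ₀² and τ_data=n/σ².
Here τ₀ = 1/667.4 = 0.001498 and τ_data = 18/1297.1 = 0.013877, so τ_n = 0.015375.
Rearranging for μ₀: μ₀ = (μ_n·τ_n − τ_data·x̄)/τ₀ = (315.8301·0.015375 − 0.013877·297.1) / 0.001498 = 0.733031/0.001498 ≈ 489.3.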